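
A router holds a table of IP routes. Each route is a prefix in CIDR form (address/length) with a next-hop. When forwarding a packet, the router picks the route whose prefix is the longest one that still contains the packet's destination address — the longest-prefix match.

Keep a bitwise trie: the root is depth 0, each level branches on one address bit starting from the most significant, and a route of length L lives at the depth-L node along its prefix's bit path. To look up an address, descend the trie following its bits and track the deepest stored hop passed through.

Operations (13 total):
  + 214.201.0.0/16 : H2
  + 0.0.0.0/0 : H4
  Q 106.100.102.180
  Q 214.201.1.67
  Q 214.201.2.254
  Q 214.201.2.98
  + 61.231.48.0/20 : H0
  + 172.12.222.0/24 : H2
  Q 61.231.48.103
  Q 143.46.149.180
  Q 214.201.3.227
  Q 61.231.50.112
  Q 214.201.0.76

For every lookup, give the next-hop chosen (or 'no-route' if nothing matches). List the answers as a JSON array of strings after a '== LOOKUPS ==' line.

Apply in order:
  add 214.201.0.0/16 -> H2 at depth 16
  add 0.0.0.0/0 -> H4 at depth 0
  lookup 106.100.102.180: bits ε walk d0:H4 -> H4
  lookup 214.201.1.67: bits 1101011011001001 walk d0:H4→d1:-→d2:-→d3:-→d4:-→d5:-→d6:-→d7:-→d8:-→d9:-→d10:-→d11:-→d12:-→d13:-→d14:-→d15:-→d16:H2 -> H2
  lookup 214.201.2.254: bits 1101011011001001 walk d0:H4→d1:-→d2:-→d3:-→d4:-→d5:-→d6:-→d7:-→d8:-→d9:-→d10:-→d11:-→d12:-→d13:-→d14:-→d15:-→d16:H2 -> H2
  lookup 214.201.2.98: bits 1101011011001001 walk d0:H4→d1:-→d2:-→d3:-→d4:-→d5:-→d6:-→d7:-→d8:-→d9:-→d10:-→d11:-→d12:-→d13:-→d14:-→d15:-→d16:H2 -> H2
  add 61.231.48.0/20 -> H0 at depth 20
  add 172.12.222.0/24 -> H2 at depth 24
  lookup 61.231.48.103: bits 00111101111001110011 walk d0:H4→d1:-→d2:-→d3:-→d4:-→d5:-→d6:-→d7:-→d8:-→d9:-→d10:-→d11:-→d12:-→d13:-→d14:-→d15:-→d16:-→d17:-→d18:-→d19:-→d20:H0 -> H0
  lookup 143.46.149.180: bits 10 walk d0:H4→d1:-→d2:- -> H4
  lookup 214.201.3.227: bits 1101011011001001 walk d0:H4→d1:-→d2:-→d3:-→d4:-→d5:-→d6:-→d7:-→d8:-→d9:-→d10:-→d11:-→d12:-→d13:-→d14:-→d15:-→d16:H2 -> H2
  lookup 61.231.50.112: bits 00111101111001110011 walk d0:H4→d1:-→d2:-→d3:-→d4:-→d5:-→d6:-→d7:-→d8:-→d9:-→d10:-→d11:-→d12:-→d13:-→d14:-→d15:-→d16:-→d17:-→d18:-→d19:-→d20:H0 -> H0
  lookup 214.201.0.76: bits 1101011011001001 walk d0:H4→d1:-→d2:-→d3:-→d4:-→d5:-→d6:-→d7:-→d8:-→d9:-→d10:-→d11:-→d12:-→d13:-→d14:-→d15:-→d16:H2 -> H2

== LOOKUPS ==
["H4","H2","H2","H2","H0","H4","H2","H0","H2"]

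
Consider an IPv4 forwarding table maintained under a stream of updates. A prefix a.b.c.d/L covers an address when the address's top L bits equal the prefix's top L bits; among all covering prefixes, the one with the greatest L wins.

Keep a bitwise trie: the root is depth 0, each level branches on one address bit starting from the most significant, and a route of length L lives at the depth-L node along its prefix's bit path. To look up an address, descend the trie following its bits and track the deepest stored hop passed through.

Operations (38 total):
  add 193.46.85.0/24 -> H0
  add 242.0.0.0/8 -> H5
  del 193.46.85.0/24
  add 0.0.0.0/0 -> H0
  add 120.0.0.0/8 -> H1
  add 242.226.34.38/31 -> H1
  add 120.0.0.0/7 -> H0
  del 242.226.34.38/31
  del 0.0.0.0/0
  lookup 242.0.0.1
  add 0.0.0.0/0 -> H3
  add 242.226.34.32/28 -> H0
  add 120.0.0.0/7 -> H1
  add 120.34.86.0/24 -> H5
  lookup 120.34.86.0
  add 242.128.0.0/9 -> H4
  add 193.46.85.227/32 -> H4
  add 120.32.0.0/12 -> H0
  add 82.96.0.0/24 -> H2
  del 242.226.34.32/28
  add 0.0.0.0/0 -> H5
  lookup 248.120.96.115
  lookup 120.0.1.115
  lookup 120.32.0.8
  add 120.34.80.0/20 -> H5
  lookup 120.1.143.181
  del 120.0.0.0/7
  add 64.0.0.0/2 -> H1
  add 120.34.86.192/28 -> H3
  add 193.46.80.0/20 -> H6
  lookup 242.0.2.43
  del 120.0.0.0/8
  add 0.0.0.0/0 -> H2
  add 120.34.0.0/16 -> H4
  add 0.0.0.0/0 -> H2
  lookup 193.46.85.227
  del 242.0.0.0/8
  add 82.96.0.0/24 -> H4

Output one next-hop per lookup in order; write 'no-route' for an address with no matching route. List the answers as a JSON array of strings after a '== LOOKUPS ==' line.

Apply in order:
  + 193.46.85.0/24 (H0) depth=24
  + 242.0.0.0/8 (H5) depth=8
  - 193.46.85.0/24 clear@24
  + 0.0.0.0/0 (H0) depth=0
  + 120.0.0.0/8 (H1) depth=8
  + 242.226.34.38/31 (H1) depth=31
  + 120.0.0.0/7 (H0) depth=7
  - 242.226.34.38/31 clear@31
  - 0.0.0.0/0 clear@0
  Q 242.0.0.1: descend 11110010 ; hops seen [H5] ; pick H5
  + 0.0.0.0/0 (H3) depth=0
  + 242.226.34.32/28 (H0) depth=28
  + 120.0.0.0/7 (H1) depth=7
  + 120.34.86.0/24 (H5) depth=24
  Q 120.34.86.0: descend 011110000010001001010110 ; hops seen [H3,H1,H1,H5] ; pick H5
  + 242.128.0.0/9 (H4) depth=9
  + 193.46.85.227/32 (H4) depth=32
  + 120.32.0.0/12 (H0) depth=12
  + 82.96.0.0/24 (H2) depth=24
  - 242.226.34.32/28 clear@28
  + 0.0.0.0/0 (H5) depth=0
  Q 248.120.96.115: descend 1111 ; hops seen [H5] ; pick H5
  Q 120.0.1.115: descend 0111100000 ; hops seen [H5,H1,H1] ; pick H1
  Q 120.32.0.8: descend 01111000001000 ; hops seen [H5,H1,H1,H0] ; pick H0
  + 120.34.80.0/20 (H5) depth=20
  Q 120.1.143.181: descend 0111100000 ; hops seen [H5,H1,H1] ; pick H1
  - 120.0.0.0/7 clear@7
  + 64.0.0.0/2 (H1) depth=2
  + 120.34.86.192/28 (H3) depth=28
  + 193.46.80.0/20 (H6) depth=20
  Q 242.0.2.43: descend 11110010 ; hops seen [H5,H5] ; pick H5
  - 120.0.0.0/8 clear@8
  + 0.0.0.0/0 (H2) depth=0
  + 120.34.0.0/16 (H4) depth=16
  + 0.0.0.0/0 (H2) depth=0
  Q 193.46.85.227: descend 11000001001011100101010111100011 ; hops seen [H2,H6,H4] ; pick H4
  - 242.0.0.0/8 clear@8
  + 82.96.0.0/24 (H4) depth=24

== LOOKUPS ==
["H5","H5","H5","H1","H0","H1","H5","H4"]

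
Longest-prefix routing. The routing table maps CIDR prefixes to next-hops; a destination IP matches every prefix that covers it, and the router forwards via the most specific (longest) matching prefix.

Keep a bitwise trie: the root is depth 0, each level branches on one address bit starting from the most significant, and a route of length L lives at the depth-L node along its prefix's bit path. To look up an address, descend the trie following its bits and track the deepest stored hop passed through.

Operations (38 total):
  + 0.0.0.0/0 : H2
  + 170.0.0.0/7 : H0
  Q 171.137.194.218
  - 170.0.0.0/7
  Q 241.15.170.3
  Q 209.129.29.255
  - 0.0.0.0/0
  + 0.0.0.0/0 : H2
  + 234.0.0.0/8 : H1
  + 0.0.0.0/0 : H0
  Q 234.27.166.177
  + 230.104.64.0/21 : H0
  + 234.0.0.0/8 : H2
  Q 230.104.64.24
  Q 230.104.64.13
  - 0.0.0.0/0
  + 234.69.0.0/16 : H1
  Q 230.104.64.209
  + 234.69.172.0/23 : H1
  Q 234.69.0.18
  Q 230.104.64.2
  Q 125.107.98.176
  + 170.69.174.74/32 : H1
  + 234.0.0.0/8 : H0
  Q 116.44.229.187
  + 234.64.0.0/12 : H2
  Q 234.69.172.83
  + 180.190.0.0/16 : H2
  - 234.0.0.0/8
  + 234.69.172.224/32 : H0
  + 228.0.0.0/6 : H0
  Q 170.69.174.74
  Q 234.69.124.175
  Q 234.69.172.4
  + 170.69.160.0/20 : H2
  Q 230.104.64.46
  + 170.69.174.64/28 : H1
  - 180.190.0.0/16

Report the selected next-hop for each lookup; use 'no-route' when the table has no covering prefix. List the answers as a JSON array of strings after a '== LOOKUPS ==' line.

Apply in order:
  + 0.0.0.0/0 (H2) depth=0
  + 170.0.0.0/7 (H0) depth=7
  ? 171.137.194.218  path d0:H2→d1:-→d2:-→d3:-→d4:-→d5:-→d6:-→d7:H0  best=H0
  del 170.0.0.0/7 (clear depth 7)
  ? 241.15.170.3  path d0:H2→d1:-  best=H2
  ? 209.129.29.255  path d0:H2→d1:-  best=H2
  del 0.0.0.0/0 (clear depth 0)
  + 0.0.0.0/0 (H2) depth=0
  + 234.0.0.0/8 (H1) depth=8
  + 0.0.0.0/0 (H0) depth=0
  ? 234.27.166.177  path d0:H0→d1:-→d2:-→d3:-→d4:-→d5:-→d6:-→d7:-→d8:H1  best=H1
  + 230.104.64.0/21 (H0) depth=21
  + 234.0.0.0/8 (H2) depth=8
  ? 230.104.64.24  path d0:H0→d1:-→d2:-→d3:-→d4:-→d5:-→d6:-→d7:-→d8:-→d9:-→d10:-→d11:-→d12:-→d13:-→d14:-→d15:-→d16:-→d17:-→d18:-→d19:-→d20:-→d21:H0  best=H0
  ? 230.104.64.13  path d0:H0→d1:-→d2:-→d3:-→d4:-→d5:-→d6:-→d7:-→d8:-→d9:-→d10:-→d11:-→d12:-→d13:-→d14:-→d15:-→d16:-→d17:-→d18:-→d19:-→d20:-→d21:H0  best=H0
  del 0.0.0.0/0 (clear depth 0)
  + 234.69.0.0/16 (H1) depth=16
  ? 230.104.64.209  path d0:-→d1:-→d2:-→d3:-→d4:-→d5:-→d6:-→d7:-→d8:-→d9:-→d10:-→d11:-→d12:-→d13:-→d14:-→d15:-→d16:-→d17:-→d18:-→d19:-→d20:-→d21:H0  best=H0
  + 234.69.172.0/23 (H1) depth=23
  ? 234.69.0.18  path d0:-→d1:-→d2:-→d3:-→d4:-→d5:-→d6:-→d7:-→d8:H2→d9:-→d10:-→d11:-→d12:-→d13:-→d14:-→d15:-→d16:H1  best=H1
  ? 230.104.64.2  path d0:-→d1:-→d2:-→d3:-→d4:-→d5:-→d6:-→d7:-→d8:-→d9:-→d10:-→d11:-→d12:-→d13:-→d14:-→d15:-→d16:-→d17:-→d18:-→d19:-→d20:-→d21:H0  best=H0
  ? 125.107.98.176  path d0:-  best=no-route
  + 170.69.174.74/32 (H1) depth=32
  + 234.0.0.0/8 (H0) depth=8
  ? 116.44.229.187  path d0:-  best=no-route
  + 234.64.0.0/12 (H2) depth=12
  ? 234.69.172.83  path d0:-→d1:-→d2:-→d3:-→d4:-→d5:-→d6:-→d7:-→d8:H0→d9:-→d10:-→d11:-→d12:H2→d13:-→d14:-→d15:-→d16:H1→d17:-→d18:-→d19:-→d20:-→d21:-→d22:-→d23:H1  best=H1
  + 180.190.0.0/16 (H2) depth=16
  del 234.0.0.0/8 (clear depth 8)
  + 234.69.172.224/32 (H0) depth=32
  + 228.0.0.0/6 (H0) depth=6
  ? 170.69.174.74  path d0:-→d1:-→d2:-→d3:-→d4:-→d5:-→d6:-→d7:-→d8:-→d9:-→d10:-→d11:-→d12:-→d13:-→d14:-→d15:-→d16:-→d17:-→d18:-→d19:-→d20:-→d21:-→d22:-→d23:-→d24:-→d25:-→d26:-→d27:-→d28:-→d29:-→d30:-→d31:-→d32:H1  best=H1
  ? 234.69.124.175  path d0:-→d1:-→d2:-→d3:-→d4:-→d5:-→d6:-→d7:-→d8:-→d9:-→d10:-→d11:-→d12:H2→d13:-→d14:-→d15:-→d16:H1  best=H1
  ? 234.69.172.4  path d0:-→d1:-→d2:-→d3:-→d4:-→d5:-→d6:-→d7:-→d8:-→d9:-→d10:-→d11:-→d12:H2→d13:-→d14:-→d15:-→d16:H1→d17:-→d18:-→d19:-→d20:-→d21:-→d22:-→d23:H1→d24:-  best=H1
  + 170.69.160.0/20 (H2) depth=20
  ? 230.104.64.46  path d0:-→d1:-→d2:-→d3:-→d4:-→d5:-→d6:H0→d7:-→d8:-→d9:-→d10:-→d11:-→d12:-→d13:-→d14:-→d15:-→d16:-→d17:-→d18:-→d19:-→d20:-→d21:H0  best=H0
  + 170.69.174.64/28 (H1) depth=28
  del 180.190.0.0/16 (clear depth 16)

== LOOKUPS ==
["H0","H2","H2","H1","H0","H0","H0","H1","H0","no-route","no-route","H1","H1","H1","H1","H0"]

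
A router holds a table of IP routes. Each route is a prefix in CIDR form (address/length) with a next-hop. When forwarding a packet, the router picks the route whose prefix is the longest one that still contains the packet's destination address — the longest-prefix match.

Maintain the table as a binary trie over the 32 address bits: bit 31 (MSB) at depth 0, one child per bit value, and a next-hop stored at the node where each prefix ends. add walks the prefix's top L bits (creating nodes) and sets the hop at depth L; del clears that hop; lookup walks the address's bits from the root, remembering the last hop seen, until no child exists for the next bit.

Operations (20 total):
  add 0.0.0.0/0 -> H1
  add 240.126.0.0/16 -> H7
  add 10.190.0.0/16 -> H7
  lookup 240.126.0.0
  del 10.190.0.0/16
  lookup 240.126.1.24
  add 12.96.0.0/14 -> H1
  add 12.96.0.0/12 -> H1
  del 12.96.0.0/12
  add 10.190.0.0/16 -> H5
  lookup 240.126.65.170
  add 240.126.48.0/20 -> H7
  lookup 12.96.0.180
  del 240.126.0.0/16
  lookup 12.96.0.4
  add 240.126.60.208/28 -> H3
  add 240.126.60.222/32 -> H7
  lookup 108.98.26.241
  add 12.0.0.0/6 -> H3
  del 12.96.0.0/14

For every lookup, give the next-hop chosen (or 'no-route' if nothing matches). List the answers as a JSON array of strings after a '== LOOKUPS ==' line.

Process each operation:
  add 0.0.0.0/0 -> H1 at depth 0
  add 240.126.0.0/16 -> H7 at depth 16
  add 10.190.0.0/16 -> H7 at depth 16
  Q 240.126.0.0: descend 1111000001111110 ; hops seen [H1,H7] ; pick H7
  del 10.190.0.0/16 (clear depth 16)
  Q 240.126.1.24: descend 1111000001111110 ; hops seen [H1,H7] ; pick H7
  add 12.96.0.0/14 -> H1 at depth 14
  add 12.96.0.0/12 -> H1 at depth 12
  del 12.96.0.0/12 (clear depth 12)
  add 10.190.0.0/16 -> H5 at depth 16
  Q 240.126.65.170: descend 1111000001111110 ; hops seen [H1,H7] ; pick H7
  add 240.126.48.0/20 -> H7 at depth 20
  Q 12.96.0.180: descend 00001100011000 ; hops seen [H1,H1] ; pick H1
  del 240.126.0.0/16 (clear depth 16)
  Q 12.96.0.4: descend 00001100011000 ; hops seen [H1,H1] ; pick H1
  add 240.126.60.208/28 -> H3 at depth 28
  add 240.126.60.222/32 -> H7 at depth 32
  Q 108.98.26.241: descend 0 ; hops seen [H1] ; pick H1
  add 12.0.0.0/6 -> H3 at depth 6
  del 12.96.0.0/14 (clear depth 14)

== LOOKUPS ==
["H7","H7","H7","H1","H1","H1"]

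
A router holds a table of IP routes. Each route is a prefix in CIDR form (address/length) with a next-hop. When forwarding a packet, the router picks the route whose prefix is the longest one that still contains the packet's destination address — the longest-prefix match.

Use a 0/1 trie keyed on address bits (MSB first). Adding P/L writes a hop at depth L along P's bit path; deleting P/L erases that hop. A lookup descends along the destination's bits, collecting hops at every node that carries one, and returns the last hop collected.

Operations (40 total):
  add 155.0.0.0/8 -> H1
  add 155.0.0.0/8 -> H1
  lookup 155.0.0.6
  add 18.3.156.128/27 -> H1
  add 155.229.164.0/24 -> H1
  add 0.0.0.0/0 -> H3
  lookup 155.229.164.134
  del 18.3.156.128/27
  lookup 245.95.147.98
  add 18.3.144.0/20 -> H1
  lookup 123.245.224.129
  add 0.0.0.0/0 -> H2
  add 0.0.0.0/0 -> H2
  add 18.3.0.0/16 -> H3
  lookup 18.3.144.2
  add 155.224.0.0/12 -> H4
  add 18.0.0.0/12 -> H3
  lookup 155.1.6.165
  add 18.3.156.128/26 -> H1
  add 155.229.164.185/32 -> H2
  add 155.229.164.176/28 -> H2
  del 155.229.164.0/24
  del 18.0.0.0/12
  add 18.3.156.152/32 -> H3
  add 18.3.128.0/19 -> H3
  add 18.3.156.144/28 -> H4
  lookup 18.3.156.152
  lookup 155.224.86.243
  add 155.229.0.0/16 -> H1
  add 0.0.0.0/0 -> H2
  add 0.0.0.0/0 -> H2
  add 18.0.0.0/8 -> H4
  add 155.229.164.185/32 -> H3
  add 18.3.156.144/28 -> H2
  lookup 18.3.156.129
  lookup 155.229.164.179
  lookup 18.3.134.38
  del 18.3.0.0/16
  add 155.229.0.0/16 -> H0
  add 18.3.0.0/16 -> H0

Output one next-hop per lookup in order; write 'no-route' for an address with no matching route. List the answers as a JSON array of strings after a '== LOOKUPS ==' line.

Process each operation:
  + 155.0.0.0/8 (H1) depth=8
  + 155.0.0.0/8 (H1) depth=8
  Q 155.0.0.6: descend 10011011 ; hops seen [H1] ; pick H1
  + 18.3.156.128/27 (H1) depth=27
  + 155.229.164.0/24 (H1) depth=24
  + 0.0.0.0/0 (H3) depth=0
  Q 155.229.164.134: descend 100110111110010110100100 ; hops seen [H3,H1,H1] ; pick H1
  del 18.3.156.128/27 (clear depth 27)
  Q 245.95.147.98: descend 1 ; hops seen [H3] ; pick H3
  + 18.3.144.0/20 (H1) depth=20
  Q 123.245.224.129: descend 0 ; hops seen [H3] ; pick H3
  + 0.0.0.0/0 (H2) depth=0
  + 0.0.0.0/0 (H2) depth=0
  + 18.3.0.0/16 (H3) depth=16
  Q 18.3.144.2: descend 00010010000000111001 ; hops seen [H2,H3,H1] ; pick H1
  + 155.224.0.0/12 (H4) depth=12
  + 18.0.0.0/12 (H3) depth=12
  Q 155.1.6.165: descend 10011011 ; hops seen [H2,H1] ; pick H1
  + 18.3.156.128/26 (H1) depth=26
  + 155.229.164.185/32 (H2) depth=32
  + 155.229.164.176/28 (H2) depth=28
  del 155.229.164.0/24 (clear depth 24)
  del 18.0.0.0/12 (clear depth 12)
  + 18.3.156.152/32 (H3) depth=32
  + 18.3.128.0/19 (H3) depth=19
  + 18.3.156.144/28 (H4) depth=28
  Q 18.3.156.152: descend 00010010000000111001110010011000 ; hops seen [H2,H3,H3,H1,H1,H4,H3] ; pick H3
  Q 155.224.86.243: descend 1001101111100 ; hops seen [H2,H1,H4] ; pick H4
  + 155.229.0.0/16 (H1) depth=16
  + 0.0.0.0/0 (H2) depth=0
  + 0.0.0.0/0 (H2) depth=0
  + 18.0.0.0/8 (H4) depth=8
  + 155.229.164.185/32 (H3) depth=32
  + 18.3.156.144/28 (H2) depth=28
  Q 18.3.156.129: descend 000100100000001110011100100 ; hops seen [H2,H4,H3,H3,H1,H1] ; pick H1
  Q 155.229.164.179: descend 1001101111100101101001001011 ; hops seen [H2,H1,H4,H1,H2] ; pick H2
  Q 18.3.134.38: descend 0001001000000011100 ; hops seen [H2,H4,H3,H3] ; pick H3
  del 18.3.0.0/16 (clear depth 16)
  + 155.229.0.0/16 (H0) depth=16
  + 18.3.0.0/16 (H0) depth=16

== LOOKUPS ==
["H1","H1","H3","H3","H1","H1","H3","H4","H1","H2","H3"]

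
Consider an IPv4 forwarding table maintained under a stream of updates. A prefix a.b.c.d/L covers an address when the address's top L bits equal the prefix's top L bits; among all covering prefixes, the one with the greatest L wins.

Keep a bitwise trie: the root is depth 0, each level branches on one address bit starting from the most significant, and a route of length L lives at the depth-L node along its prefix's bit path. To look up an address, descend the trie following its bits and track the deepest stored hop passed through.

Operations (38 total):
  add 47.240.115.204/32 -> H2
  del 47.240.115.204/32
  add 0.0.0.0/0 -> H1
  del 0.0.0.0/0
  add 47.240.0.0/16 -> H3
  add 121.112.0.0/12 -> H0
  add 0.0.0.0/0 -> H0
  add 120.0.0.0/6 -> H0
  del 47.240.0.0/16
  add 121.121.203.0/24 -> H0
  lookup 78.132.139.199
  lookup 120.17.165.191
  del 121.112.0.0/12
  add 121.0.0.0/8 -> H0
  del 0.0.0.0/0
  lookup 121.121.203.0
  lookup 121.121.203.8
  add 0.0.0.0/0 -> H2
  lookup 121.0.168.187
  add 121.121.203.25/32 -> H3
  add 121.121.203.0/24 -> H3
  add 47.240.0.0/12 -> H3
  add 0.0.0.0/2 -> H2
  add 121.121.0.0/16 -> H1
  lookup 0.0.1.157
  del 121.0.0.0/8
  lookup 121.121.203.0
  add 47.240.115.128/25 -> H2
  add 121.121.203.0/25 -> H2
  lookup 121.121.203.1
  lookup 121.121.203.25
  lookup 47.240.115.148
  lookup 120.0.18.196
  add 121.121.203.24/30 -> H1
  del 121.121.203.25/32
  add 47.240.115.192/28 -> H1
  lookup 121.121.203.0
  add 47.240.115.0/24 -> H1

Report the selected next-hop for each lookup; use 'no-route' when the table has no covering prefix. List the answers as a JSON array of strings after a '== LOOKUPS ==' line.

Trace:
  add 47.240.115.204/32 -> H2 at depth 32
  del 47.240.115.204/32 (clear depth 32)
  add 0.0.0.0/0 -> H1 at depth 0
  del 0.0.0.0/0 (clear depth 0)
  add 47.240.0.0/16 -> H3 at depth 16
  add 121.112.0.0/12 -> H0 at depth 12
  add 0.0.0.0/0 -> H0 at depth 0
  add 120.0.0.0/6 -> H0 at depth 6
  del 47.240.0.0/16 (clear depth 16)
  add 121.121.203.0/24 -> H0 at depth 24
  Q 78.132.139.199: descend 01 ; hops seen [H0] ; pick H0
  Q 120.17.165.191: descend 0111100 ; hops seen [H0,H0] ; pick H0
  del 121.112.0.0/12 (clear depth 12)
  add 121.0.0.0/8 -> H0 at depth 8
  del 0.0.0.0/0 (clear depth 0)
  Q 121.121.203.0: descend 011110010111100111001011 ; hops seen [H0,H0,H0] ; pick H0
  Q 121.121.203.8: descend 011110010111100111001011 ; hops seen [H0,H0,H0] ; pick H0
  add 0.0.0.0/0 -> H2 at depth 0
  Q 121.0.168.187: descend 011110010 ; hops seen [H2,H0,H0] ; pick H0
  add 121.121.203.25/32 -> H3 at depth 32
  add 121.121.203.0/24 -> H3 at depth 24
  add 47.240.0.0/12 -> H3 at depth 12
  add 0.0.0.0/2 -> H2 at depth 2
  add 121.121.0.0/16 -> H1 at depth 16
  Q 0.0.1.157: descend 00 ; hops seen [H2,H2] ; pick H2
  del 121.0.0.0/8 (clear depth 8)
  Q 121.121.203.0: descend 011110010111100111001011000 ; hops seen [H2,H0,H1,H3] ; pick H3
  add 47.240.115.128/25 -> H2 at depth 25
  add 121.121.203.0/25 -> H2 at depth 25
  Q 121.121.203.1: descend 011110010111100111001011000 ; hops seen [H2,H0,H1,H3,H2] ; pick H2
  Q 121.121.203.25: descend 01111001011110011100101100011001 ; hops seen [H2,H0,H1,H3,H2,H3] ; pick H3
  Q 47.240.115.148: descend 0010111111110000011100111 ; hops seen [H2,H2,H3,H2] ; pick H2
  Q 120.0.18.196: descend 0111100 ; hops seen [H2,H0] ; pick H0
  add 121.121.203.24/30 -> H1 at depth 30
  del 121.121.203.25/32 (clear depth 32)
  add 47.240.115.192/28 -> H1 at depth 28
  Q 121.121.203.0: descend 011110010111100111001011000 ; hops seen [H2,H0,H1,H3,H2] ; pick H2
  add 47.240.115.0/24 -> H1 at depth 24

== LOOKUPS ==
["H0","H0","H0","H0","H0","H2","H3","H2","H3","H2","H0","H2"]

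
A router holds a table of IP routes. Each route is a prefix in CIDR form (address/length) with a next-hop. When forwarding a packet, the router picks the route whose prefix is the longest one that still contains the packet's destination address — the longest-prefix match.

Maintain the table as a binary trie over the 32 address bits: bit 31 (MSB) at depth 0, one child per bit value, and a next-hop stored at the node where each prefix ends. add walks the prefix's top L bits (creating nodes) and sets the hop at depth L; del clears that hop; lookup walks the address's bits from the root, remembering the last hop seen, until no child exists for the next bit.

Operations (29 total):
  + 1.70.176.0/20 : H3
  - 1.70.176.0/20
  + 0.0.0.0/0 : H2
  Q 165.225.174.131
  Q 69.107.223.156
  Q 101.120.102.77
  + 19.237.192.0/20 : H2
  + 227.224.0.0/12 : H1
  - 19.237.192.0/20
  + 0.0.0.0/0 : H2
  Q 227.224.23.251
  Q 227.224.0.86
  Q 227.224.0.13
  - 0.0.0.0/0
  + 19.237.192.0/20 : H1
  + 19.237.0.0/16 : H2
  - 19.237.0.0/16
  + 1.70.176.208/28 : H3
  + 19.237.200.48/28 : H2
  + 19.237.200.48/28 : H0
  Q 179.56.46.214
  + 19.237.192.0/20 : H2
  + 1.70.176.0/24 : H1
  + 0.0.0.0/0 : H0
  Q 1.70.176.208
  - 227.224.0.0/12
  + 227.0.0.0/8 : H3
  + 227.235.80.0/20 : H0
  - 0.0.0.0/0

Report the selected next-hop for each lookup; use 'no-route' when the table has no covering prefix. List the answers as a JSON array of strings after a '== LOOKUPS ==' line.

Apply in order:
  add 1.70.176.0/20 -> H3 at depth 20
  - 1.70.176.0/20 clear@20
  add 0.0.0.0/0 -> H2 at depth 0
  Q 165.225.174.131: descend ε ; hops seen [H2] ; pick H2
  Q 69.107.223.156: descend 0 ; hops seen [H2] ; pick H2
  Q 101.120.102.77: descend 0 ; hops seen [H2] ; pick H2
  add 19.237.192.0/20 -> H2 at depth 20
  add 227.224.0.0/12 -> H1 at depth 12
  - 19.237.192.0/20 clear@20
  add 0.0.0.0/0 -> H2 at depth 0
  Q 227.224.23.251: descend 111000111110 ; hops seen [H2,H1] ; pick H1
  Q 227.224.0.86: descend 111000111110 ; hops seen [H2,H1] ; pick H1
  Q 227.224.0.13: descend 111000111110 ; hops seen [H2,H1] ; pick H1
  - 0.0.0.0/0 clear@0
  add 19.237.192.0/20 -> H1 at depth 20
  add 19.237.0.0/16 -> H2 at depth 16
  - 19.237.0.0/16 clear@16
  add 1.70.176.208/28 -> H3 at depth 28
  add 19.237.200.48/28 -> H2 at depth 28
  add 19.237.200.48/28 -> H0 at depth 28
  Q 179.56.46.214: descend 1 ; hops seen [∅] ; pick no-route
  add 19.237.192.0/20 -> H2 at depth 20
  add 1.70.176.0/24 -> H1 at depth 24
  add 0.0.0.0/0 -> H0 at depth 0
  Q 1.70.176.208: descend 0000000101000110101100001101 ; hops seen [H0,H1,H3] ; pick H3
  - 227.224.0.0/12 clear@12
  add 227.0.0.0/8 -> H3 at depth 8
  add 227.235.80.0/20 -> H0 at depth 20
  - 0.0.0.0/0 clear@0

== LOOKUPS ==
["H2","H2","H2","H1","H1","H1","no-route","H3"]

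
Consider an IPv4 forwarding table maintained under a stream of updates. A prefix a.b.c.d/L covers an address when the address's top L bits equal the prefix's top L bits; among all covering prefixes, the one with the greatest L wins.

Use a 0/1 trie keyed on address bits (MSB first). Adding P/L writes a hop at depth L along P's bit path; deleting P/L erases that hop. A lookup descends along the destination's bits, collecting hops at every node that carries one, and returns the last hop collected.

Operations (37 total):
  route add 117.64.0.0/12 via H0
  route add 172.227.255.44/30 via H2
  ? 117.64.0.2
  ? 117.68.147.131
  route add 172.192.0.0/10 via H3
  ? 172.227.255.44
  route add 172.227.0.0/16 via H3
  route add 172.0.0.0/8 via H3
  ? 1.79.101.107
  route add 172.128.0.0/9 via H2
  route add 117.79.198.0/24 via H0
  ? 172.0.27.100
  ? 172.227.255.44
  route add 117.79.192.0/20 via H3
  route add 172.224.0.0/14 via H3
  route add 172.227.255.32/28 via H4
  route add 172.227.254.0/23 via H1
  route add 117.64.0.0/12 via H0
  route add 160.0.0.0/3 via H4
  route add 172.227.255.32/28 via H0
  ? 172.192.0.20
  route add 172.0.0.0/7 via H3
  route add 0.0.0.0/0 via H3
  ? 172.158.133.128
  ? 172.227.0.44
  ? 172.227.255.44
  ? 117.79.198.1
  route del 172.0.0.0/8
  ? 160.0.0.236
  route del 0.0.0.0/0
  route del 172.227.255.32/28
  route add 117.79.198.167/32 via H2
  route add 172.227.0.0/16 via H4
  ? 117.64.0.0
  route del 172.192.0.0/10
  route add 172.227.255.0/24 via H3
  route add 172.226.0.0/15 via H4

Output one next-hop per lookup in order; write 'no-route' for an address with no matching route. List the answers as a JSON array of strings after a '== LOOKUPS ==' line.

Apply in order:
  add 117.64.0.0/12 -> H0 at depth 12
  add 172.227.255.44/30 -> H2 at depth 30
  Q 117.64.0.2: descend 011101010100 ; hops seen [H0] ; pick H0
  Q 117.68.147.131: descend 011101010100 ; hops seen [H0] ; pick H0
  add 172.192.0.0/10 -> H3 at depth 10
  Q 172.227.255.44: descend 101011001110001111111111001011 ; hops seen [H3,H2] ; pick H2
  add 172.227.0.0/16 -> H3 at depth 16
  add 172.0.0.0/8 -> H3 at depth 8
  Q 1.79.101.107: descend 0 ; hops seen [∅] ; pick no-route
  add 172.128.0.0/9 -> H2 at depth 9
  add 117.79.198.0/24 -> H0 at depth 24
  Q 172.0.27.100: descend 10101100 ; hops seen [H3] ; pick H3
  Q 172.227.255.44: descend 101011001110001111111111001011 ; hops seen [H3,H2,H3,H3,H2] ; pick H2
  add 117.79.192.0/20 -> H3 at depth 20
  add 172.224.0.0/14 -> H3 at depth 14
  add 172.227.255.32/28 -> H4 at depth 28
  add 172.227.254.0/23 -> H1 at depth 23
  add 117.64.0.0/12 -> H0 at depth 12
  add 160.0.0.0/3 -> H4 at depth 3
  add 172.227.255.32/28 -> H0 at depth 28
  Q 172.192.0.20: descend 1010110011 ; hops seen [H4,H3,H2,H3] ; pick H3
  add 172.0.0.0/7 -> H3 at depth 7
  add 0.0.0.0/0 -> H3 at depth 0
  Q 172.158.133.128: descend 101011001 ; hops seen [H3,H4,H3,H3,H2] ; pick H2
  Q 172.227.0.44: descend 1010110011100011 ; hops seen [H3,H4,H3,H3,H2,H3,H3,H3] ; pick H3
  Q 172.227.255.44: descend 101011001110001111111111001011 ; hops seen [H3,H4,H3,H3,H2,H3,H3,H3,H1,H0,H2] ; pick H2
  Q 117.79.198.1: descend 011101010100111111000110 ; hops seen [H3,H0,H3,H0] ; pick H0
  del 172.0.0.0/8 (clear depth 8)
  Q 160.0.0.236: descend 1010 ; hops seen [H3,H4] ; pick H4
  del 0.0.0.0/0 (clear depth 0)
  del 172.227.255.32/28 (clear depth 28)
  add 117.79.198.167/32 -> H2 at depth 32
  add 172.227.0.0/16 -> H4 at depth 16
  Q 117.64.0.0: descend 011101010100 ; hops seen [H0] ; pick H0
  del 172.192.0.0/10 (clear depth 10)
  add 172.227.255.0/24 -> H3 at depth 24
  add 172.226.0.0/15 -> H4 at depth 15

== LOOKUPS ==
["H0","H0","H2","no-route","H3","H2","H3","H2","H3","H2","H0","H4","H0"]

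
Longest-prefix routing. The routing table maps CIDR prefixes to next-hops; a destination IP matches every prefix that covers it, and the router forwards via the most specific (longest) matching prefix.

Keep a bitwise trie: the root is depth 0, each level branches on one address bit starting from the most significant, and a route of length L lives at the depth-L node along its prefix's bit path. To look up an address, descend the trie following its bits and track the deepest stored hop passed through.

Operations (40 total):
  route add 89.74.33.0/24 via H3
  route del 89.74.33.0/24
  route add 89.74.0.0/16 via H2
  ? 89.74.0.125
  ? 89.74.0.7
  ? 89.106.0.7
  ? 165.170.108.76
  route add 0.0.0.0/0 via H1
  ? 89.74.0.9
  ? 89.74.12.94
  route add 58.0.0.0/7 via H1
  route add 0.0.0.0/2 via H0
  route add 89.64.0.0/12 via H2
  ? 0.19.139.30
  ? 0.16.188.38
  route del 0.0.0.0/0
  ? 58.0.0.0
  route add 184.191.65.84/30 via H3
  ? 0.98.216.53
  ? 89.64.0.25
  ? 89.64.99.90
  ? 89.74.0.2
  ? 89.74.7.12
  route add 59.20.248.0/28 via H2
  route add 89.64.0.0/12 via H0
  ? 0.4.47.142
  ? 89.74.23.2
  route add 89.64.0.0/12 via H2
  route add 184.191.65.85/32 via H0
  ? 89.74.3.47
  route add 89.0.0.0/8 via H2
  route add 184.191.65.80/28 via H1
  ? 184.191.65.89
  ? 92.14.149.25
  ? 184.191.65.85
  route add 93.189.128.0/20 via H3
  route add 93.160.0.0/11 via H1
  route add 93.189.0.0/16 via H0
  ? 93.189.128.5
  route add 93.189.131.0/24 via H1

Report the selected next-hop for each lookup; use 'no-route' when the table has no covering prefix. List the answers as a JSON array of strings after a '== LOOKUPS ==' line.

Apply in order:
  + 89.74.33.0/24 (H3) depth=24
  del 89.74.33.0/24 (clear depth 24)
  + 89.74.0.0/16 (H2) depth=16
  ? 89.74.0.125  path d0:-→d1:-→d2:-→d3:-→d4:-→d5:-→d6:-→d7:-→d8:-→d9:-→d10:-→d11:-→d12:-→d13:-→d14:-→d15:-→d16:H2→d17:-→d18:-  best=H2
  ? 89.74.0.7  path d0:-→d1:-→d2:-→d3:-→d4:-→d5:-→d6:-→d7:-→d8:-→d9:-→d10:-→d11:-→d12:-→d13:-→d14:-→d15:-→d16:H2→d17:-→d18:-  best=H2
  ? 89.106.0.7  path d0:-→d1:-→d2:-→d3:-→d4:-→d5:-→d6:-→d7:-→d8:-→d9:-→d10:-  best=no-route
  ? 165.170.108.76  path d0:-  best=no-route
  + 0.0.0.0/0 (H1) depth=0
  ? 89.74.0.9  path d0:H1→d1:-→d2:-→d3:-→d4:-→d5:-→d6:-→d7:-→d8:-→d9:-→d10:-→d11:-→d12:-→d13:-→d14:-→d15:-→d16:H2→d17:-→d18:-  best=H2
  ? 89.74.12.94  path d0:H1→d1:-→d2:-→d3:-→d4:-→d5:-→d6:-→d7:-→d8:-→d9:-→d10:-→d11:-→d12:-→d13:-→d14:-→d15:-→d16:H2→d17:-→d18:-  best=H2
  + 58.0.0.0/7 (H1) depth=7
  + 0.0.0.0/2 (H0) depth=2
  + 89.64.0.0/12 (H2) depth=12
  ? 0.19.139.30  path d0:H1→d1:-→d2:H0  best=H0
  ? 0.16.188.38  path d0:H1→d1:-→d2:H0  best=H0
  del 0.0.0.0/0 (clear depth 0)
  ? 58.0.0.0  path d0:-→d1:-→d2:H0→d3:-→d4:-→d5:-→d6:-→d7:H1  best=H1
  + 184.191.65.84/30 (H3) depth=30
  ? 0.98.216.53  path d0:-→d1:-→d2:H0  best=H0
  ? 89.64.0.25  path d0:-→d1:-→d2:-→d3:-→d4:-→d5:-→d6:-→d7:-→d8:-→d9:-→d10:-→d11:-→d12:H2  best=H2
  ? 89.64.99.90  path d0:-→d1:-→d2:-→d3:-→d4:-→d5:-→d6:-→d7:-→d8:-→d9:-→d10:-→d11:-→d12:H2  best=H2
  ? 89.74.0.2  path d0:-→d1:-→d2:-→d3:-→d4:-→d5:-→d6:-→d7:-→d8:-→d9:-→d10:-→d11:-→d12:H2→d13:-→d14:-→d15:-→d16:H2→d17:-→d18:-  best=H2
  ? 89.74.7.12  path d0:-→d1:-→d2:-→d3:-→d4:-→d5:-→d6:-→d7:-→d8:-→d9:-→d10:-→d11:-→d12:H2→d13:-→d14:-→d15:-→d16:H2→d17:-→d18:-  best=H2
  + 59.20.248.0/28 (H2) depth=28
  + 89.64.0.0/12 (H0) depth=12
  ? 0.4.47.142  path d0:-→d1:-→d2:H0  best=H0
  ? 89.74.23.2  path d0:-→d1:-→d2:-→d3:-→d4:-→d5:-→d6:-→d7:-→d8:-→d9:-→d10:-→d11:-→d12:H0→d13:-→d14:-→d15:-→d16:H2→d17:-→d18:-  best=H2
  + 89.64.0.0/12 (H2) depth=12
  + 184.191.65.85/32 (H0) depth=32
  ? 89.74.3.47  path d0:-→d1:-→d2:-→d3:-→d4:-→d5:-→d6:-→d7:-→d8:-→d9:-→d10:-→d11:-→d12:H2→d13:-→d14:-→d15:-→d16:H2→d17:-→d18:-  best=H2
  + 89.0.0.0/8 (H2) depth=8
  + 184.191.65.80/28 (H1) depth=28
  ? 184.191.65.89  path d0:-→d1:-→d2:-→d3:-→d4:-→d5:-→d6:-→d7:-→d8:-→d9:-→d10:-→d11:-→d12:-→d13:-→d14:-→d15:-→d16:-→d17:-→d18:-→d19:-→d20:-→d21:-→d22:-→d23:-→d24:-→d25:-→d26:-→d27:-→d28:H1  best=H1
  ? 92.14.149.25  path d0:-→d1:-→d2:-→d3:-→d4:-→d5:-  best=no-route
  ? 184.191.65.85  path d0:-→d1:-→d2:-→d3:-→d4:-→d5:-→d6:-→d7:-→d8:-→d9:-→d10:-→d11:-→d12:-→d13:-→d14:-→d15:-→d16:-→d17:-→d18:-→d19:-→d20:-→d21:-→d22:-→d23:-→d24:-→d25:-→d26:-→d27:-→d28:H1→d29:-→d30:H3→d31:-→d32:H0  best=H0
  + 93.189.128.0/20 (H3) depth=20
  + 93.160.0.0/11 (H1) depth=11
  + 93.189.0.0/16 (H0) depth=16
  ? 93.189.128.5  path d0:-→d1:-→d2:-→d3:-→d4:-→d5:-→d6:-→d7:-→d8:-→d9:-→d10:-→d11:H1→d12:-→d13:-→d14:-→d15:-→d16:H0→d17:-→d18:-→d19:-→d20:H3  best=H3
  + 93.189.131.0/24 (H1) depth=24

== LOOKUPS ==
["H2","H2","no-route","no-route","H2","H2","H0","H0","H1","H0","H2","H2","H2","H2","H0","H2","H2","H1","no-route","H0","H3"]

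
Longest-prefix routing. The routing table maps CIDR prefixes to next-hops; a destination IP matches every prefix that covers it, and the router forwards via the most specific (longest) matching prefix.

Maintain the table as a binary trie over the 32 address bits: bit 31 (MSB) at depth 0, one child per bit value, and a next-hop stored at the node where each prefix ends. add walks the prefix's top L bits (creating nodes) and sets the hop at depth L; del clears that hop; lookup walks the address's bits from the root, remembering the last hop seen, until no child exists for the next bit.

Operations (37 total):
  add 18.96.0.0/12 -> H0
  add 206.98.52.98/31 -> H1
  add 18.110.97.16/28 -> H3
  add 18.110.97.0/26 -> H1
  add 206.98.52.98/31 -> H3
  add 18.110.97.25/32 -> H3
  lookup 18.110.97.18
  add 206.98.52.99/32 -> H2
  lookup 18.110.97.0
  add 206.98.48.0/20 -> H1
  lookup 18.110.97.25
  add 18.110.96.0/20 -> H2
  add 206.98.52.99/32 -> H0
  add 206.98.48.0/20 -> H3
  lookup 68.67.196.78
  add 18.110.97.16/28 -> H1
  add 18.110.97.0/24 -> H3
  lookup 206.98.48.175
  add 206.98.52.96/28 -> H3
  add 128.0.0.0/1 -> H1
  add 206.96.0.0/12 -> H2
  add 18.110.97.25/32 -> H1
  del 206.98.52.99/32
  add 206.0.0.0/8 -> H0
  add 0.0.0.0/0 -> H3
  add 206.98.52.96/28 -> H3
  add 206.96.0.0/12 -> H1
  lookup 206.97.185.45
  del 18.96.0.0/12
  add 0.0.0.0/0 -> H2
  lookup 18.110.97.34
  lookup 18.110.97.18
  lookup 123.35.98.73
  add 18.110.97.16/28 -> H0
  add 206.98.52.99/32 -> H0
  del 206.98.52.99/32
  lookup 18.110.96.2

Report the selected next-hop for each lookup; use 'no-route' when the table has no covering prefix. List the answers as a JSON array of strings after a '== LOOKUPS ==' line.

Apply in order:
  add 18.96.0.0/12 -> H0 at depth 12
  add 206.98.52.98/31 -> H1 at depth 31
  add 18.110.97.16/28 -> H3 at depth 28
  add 18.110.97.0/26 -> H1 at depth 26
  add 206.98.52.98/31 -> H3 at depth 31
  add 18.110.97.25/32 -> H3 at depth 32
  Q 18.110.97.18: descend 0001001001101110011000010001 ; hops seen [H0,H1,H3] ; pick H3
  add 206.98.52.99/32 -> H2 at depth 32
  Q 18.110.97.0: descend 000100100110111001100001000 ; hops seen [H0,H1] ; pick H1
  add 206.98.48.0/20 -> H1 at depth 20
  Q 18.110.97.25: descend 00010010011011100110000100011001 ; hops seen [H0,H1,H3,H3] ; pick H3
  add 18.110.96.0/20 -> H2 at depth 20
  add 206.98.52.99/32 -> H0 at depth 32
  add 206.98.48.0/20 -> H3 at depth 20
  Q 68.67.196.78: descend 0 ; hops seen [∅] ; pick no-route
  add 18.110.97.16/28 -> H1 at depth 28
  add 18.110.97.0/24 -> H3 at depth 24
  Q 206.98.48.175: descend 110011100110001000110 ; hops seen [H3] ; pick H3
  add 206.98.52.96/28 -> H3 at depth 28
  add 128.0.0.0/1 -> H1 at depth 1
  add 206.96.0.0/12 -> H2 at depth 12
  add 18.110.97.25/32 -> H1 at depth 32
  - 206.98.52.99/32 clear@32
  add 206.0.0.0/8 -> H0 at depth 8
  add 0.0.0.0/0 -> H3 at depth 0
  add 206.98.52.96/28 -> H3 at depth 28
  add 206.96.0.0/12 -> H1 at depth 12
  Q 206.97.185.45: descend 11001110011000 ; hops seen [H3,H1,H0,H1] ; pick H1
  - 18.96.0.0/12 clear@12
  add 0.0.0.0/0 -> H2 at depth 0
  Q 18.110.97.34: descend 00010010011011100110000100 ; hops seen [H2,H2,H3,H1] ; pick H1
  Q 18.110.97.18: descend 0001001001101110011000010001 ; hops seen [H2,H2,H3,H1,H1] ; pick H1
  Q 123.35.98.73: descend 0 ; hops seen [H2] ; pick H2
  add 18.110.97.16/28 -> H0 at depth 28
  add 206.98.52.99/32 -> H0 at depth 32
  - 206.98.52.99/32 clear@32
  Q 18.110.96.2: descend 00010010011011100110000 ; hops seen [H2,H2] ; pick H2

== LOOKUPS ==
["H3","H1","H3","no-route","H3","H1","H1","H1","H2","H2"]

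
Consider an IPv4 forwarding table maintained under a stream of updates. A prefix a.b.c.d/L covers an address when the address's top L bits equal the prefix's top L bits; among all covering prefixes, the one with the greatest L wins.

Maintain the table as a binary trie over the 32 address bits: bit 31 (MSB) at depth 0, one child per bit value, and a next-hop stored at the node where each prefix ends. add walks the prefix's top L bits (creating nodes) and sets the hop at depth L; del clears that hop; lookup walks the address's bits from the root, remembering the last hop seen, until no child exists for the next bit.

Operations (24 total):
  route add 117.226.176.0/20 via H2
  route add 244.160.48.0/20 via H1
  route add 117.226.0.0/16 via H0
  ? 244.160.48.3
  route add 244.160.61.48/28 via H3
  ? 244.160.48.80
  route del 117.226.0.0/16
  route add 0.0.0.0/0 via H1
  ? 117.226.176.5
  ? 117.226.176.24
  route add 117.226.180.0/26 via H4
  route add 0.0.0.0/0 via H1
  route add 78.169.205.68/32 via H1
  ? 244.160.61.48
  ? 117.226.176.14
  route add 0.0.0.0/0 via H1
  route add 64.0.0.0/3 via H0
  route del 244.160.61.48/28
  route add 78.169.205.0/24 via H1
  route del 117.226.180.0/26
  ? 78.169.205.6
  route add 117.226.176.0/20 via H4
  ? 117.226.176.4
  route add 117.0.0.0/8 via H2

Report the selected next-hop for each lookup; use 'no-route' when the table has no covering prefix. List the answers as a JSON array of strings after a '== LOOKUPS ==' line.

Trace:
  + 117.226.176.0/20 (H2) depth=20
  + 244.160.48.0/20 (H1) depth=20
  + 117.226.0.0/16 (H0) depth=16
  lookup 244.160.48.3: bits 11110100101000000011 walk d0:-→d1:-→d2:-→d3:-→d4:-→d5:-→d6:-→d7:-→d8:-→d9:-→d10:-→d11:-→d12:-→d13:-→d14:-→d15:-→d16:-→d17:-→d18:-→d19:-→d20:H1 -> H1
  + 244.160.61.48/28 (H3) depth=28
  lookup 244.160.48.80: bits 11110100101000000011 walk d0:-→d1:-→d2:-→d3:-→d4:-→d5:-→d6:-→d7:-→d8:-→d9:-→d10:-→d11:-→d12:-→d13:-→d14:-→d15:-→d16:-→d17:-→d18:-→d19:-→d20:H1 -> H1
  - 117.226.0.0/16 clear@16
  + 0.0.0.0/0 (H1) depth=0
  lookup 117.226.176.5: bits 01110101111000101011 walk d0:H1→d1:-→d2:-→d3:-→d4:-→d5:-→d6:-→d7:-→d8:-→d9:-→d10:-→d11:-→d12:-→d13:-→d14:-→d15:-→d16:-→d17:-→d18:-→d19:-→d20:H2 -> H2
  lookup 117.226.176.24: bits 01110101111000101011 walk d0:H1→d1:-→d2:-→d3:-→d4:-→d5:-→d6:-→d7:-→d8:-→d9:-→d10:-→d11:-→d12:-→d13:-→d14:-→d15:-→d16:-→d17:-→d18:-→d19:-→d20:H2 -> H2
  + 117.226.180.0/26 (H4) depth=26
  + 0.0.0.0/0 (H1) depth=0
  + 78.169.205.68/32 (H1) depth=32
  lookup 244.160.61.48: bits 1111010010100000001111010011 walk d0:H1→d1:-→d2:-→d3:-→d4:-→d5:-→d6:-→d7:-→d8:-→d9:-→d10:-→d11:-→d12:-→d13:-→d14:-→d15:-→d16:-→d17:-→d18:-→d19:-→d20:H1→d21:-→d22:-→d23:-→d24:-→d25:-→d26:-→d27:-→d28:H3 -> H3
  lookup 117.226.176.14: bits 011101011110001010110 walk d0:H1→d1:-→d2:-→d3:-→d4:-→d5:-→d6:-→d7:-→d8:-→d9:-→d10:-→d11:-→d12:-→d13:-→d14:-→d15:-→d16:-→d17:-→d18:-→d19:-→d20:H2→d21:- -> H2
  + 0.0.0.0/0 (H1) depth=0
  + 64.0.0.0/3 (H0) depth=3
  - 244.160.61.48/28 clear@28
  + 78.169.205.0/24 (H1) depth=24
  - 117.226.180.0/26 clear@26
  lookup 78.169.205.6: bits 0100111010101001110011010 walk d0:H1→d1:-→d2:-→d3:H0→d4:-→d5:-→d6:-→d7:-→d8:-→d9:-→d10:-→d11:-→d12:-→d13:-→d14:-→d15:-→d16:-→d17:-→d18:-→d19:-→d20:-→d21:-→d22:-→d23:-→d24:H1→d25:- -> H1
  + 117.226.176.0/20 (H4) depth=20
  lookup 117.226.176.4: bits 011101011110001010110 walk d0:H1→d1:-→d2:-→d3:-→d4:-→d5:-→d6:-→d7:-→d8:-→d9:-→d10:-→d11:-→d12:-→d13:-→d14:-→d15:-→d16:-→d17:-→d18:-→d19:-→d20:H4→d21:- -> H4
  + 117.0.0.0/8 (H2) depth=8

== LOOKUPS ==
["H1","H1","H2","H2","H3","H2","H1","H4"]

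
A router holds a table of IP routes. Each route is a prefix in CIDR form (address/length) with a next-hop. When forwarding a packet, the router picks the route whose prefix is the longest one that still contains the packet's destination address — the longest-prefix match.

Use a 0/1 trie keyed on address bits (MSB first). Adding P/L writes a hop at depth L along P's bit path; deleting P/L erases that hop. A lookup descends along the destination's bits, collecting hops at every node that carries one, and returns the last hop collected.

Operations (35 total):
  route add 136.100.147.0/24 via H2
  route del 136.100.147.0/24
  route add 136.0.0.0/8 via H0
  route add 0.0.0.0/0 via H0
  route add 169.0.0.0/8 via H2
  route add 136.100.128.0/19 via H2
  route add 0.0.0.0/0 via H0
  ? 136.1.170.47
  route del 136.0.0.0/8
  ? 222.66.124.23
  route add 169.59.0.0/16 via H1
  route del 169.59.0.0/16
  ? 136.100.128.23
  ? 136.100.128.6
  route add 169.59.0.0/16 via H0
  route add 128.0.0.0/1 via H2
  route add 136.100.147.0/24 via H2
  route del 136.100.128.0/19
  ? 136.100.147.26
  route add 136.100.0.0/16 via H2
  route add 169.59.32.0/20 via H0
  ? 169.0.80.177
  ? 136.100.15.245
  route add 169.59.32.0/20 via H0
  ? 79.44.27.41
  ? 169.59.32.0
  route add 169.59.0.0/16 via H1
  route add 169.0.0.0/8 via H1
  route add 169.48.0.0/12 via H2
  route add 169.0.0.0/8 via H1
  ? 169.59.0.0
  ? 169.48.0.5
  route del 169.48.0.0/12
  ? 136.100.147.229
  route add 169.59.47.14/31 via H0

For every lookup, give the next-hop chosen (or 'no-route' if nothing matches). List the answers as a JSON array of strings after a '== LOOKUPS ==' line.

Process each operation:
  add 136.100.147.0/24 -> H2 at depth 24
  - 136.100.147.0/24 clear@24
  add 136.0.0.0/8 -> H0 at depth 8
  add 0.0.0.0/0 -> H0 at depth 0
  add 169.0.0.0/8 -> H2 at depth 8
  add 136.100.128.0/19 -> H2 at depth 19
  add 0.0.0.0/0 -> H0 at depth 0
  lookup 136.1.170.47: bits 100010000 walk d0:H0→d1:-→d2:-→d3:-→d4:-→d5:-→d6:-→d7:-→d8:H0→d9:- -> H0
  - 136.0.0.0/8 clear@8
  lookup 222.66.124.23: bits 1 walk d0:H0→d1:- -> H0
  add 169.59.0.0/16 -> H1 at depth 16
  - 169.59.0.0/16 clear@16
  lookup 136.100.128.23: bits 1000100001100100100 walk d0:H0→d1:-→d2:-→d3:-→d4:-→d5:-→d6:-→d7:-→d8:-→d9:-→d10:-→d11:-→d12:-→d13:-→d14:-→d15:-→d16:-→d17:-→d18:-→d19:H2 -> H2
  lookup 136.100.128.6: bits 1000100001100100100 walk d0:H0→d1:-→d2:-→d3:-→d4:-→d5:-→d6:-→d7:-→d8:-→d9:-→d10:-→d11:-→d12:-→d13:-→d14:-→d15:-→d16:-→d17:-→d18:-→d19:H2 -> H2
  add 169.59.0.0/16 -> H0 at depth 16
  add 128.0.0.0/1 -> H2 at depth 1
  add 136.100.147.0/24 -> H2 at depth 24
  - 136.100.128.0/19 clear@19
  lookup 136.100.147.26: bits 100010000110010010010011 walk d0:H0→d1:H2→d2:-→d3:-→d4:-→d5:-→d6:-→d7:-→d8:-→d9:-→d10:-→d11:-→d12:-→d13:-→d14:-→d15:-→d16:-→d17:-→d18:-→d19:-→d20:-→d21:-→d22:-→d23:-→d24:H2 -> H2
  add 136.100.0.0/16 -> H2 at depth 16
  add 169.59.32.0/20 -> H0 at depth 20
  lookup 169.0.80.177: bits 1010100100 walk d0:H0→d1:H2→d2:-→d3:-→d4:-→d5:-→d6:-→d7:-→d8:H2→d9:-→d10:- -> H2
  lookup 136.100.15.245: bits 1000100001100100 walk d0:H0→d1:H2→d2:-→d3:-→d4:-→d5:-→d6:-→d7:-→d8:-→d9:-→d10:-→d11:-→d12:-→d13:-→d14:-→d15:-→d16:H2 -> H2
  add 169.59.32.0/20 -> H0 at depth 20
  lookup 79.44.27.41: bits ε walk d0:H0 -> H0
  lookup 169.59.32.0: bits 10101001001110110010 walk d0:H0→d1:H2→d2:-→d3:-→d4:-→d5:-→d6:-→d7:-→d8:H2→d9:-→d10:-→d11:-→d12:-→d13:-→d14:-→d15:-→d16:H0→d17:-→d18:-→d19:-→d20:H0 -> H0
  add 169.59.0.0/16 -> H1 at depth 16
  add 169.0.0.0/8 -> H1 at depth 8
  add 169.48.0.0/12 -> H2 at depth 12
  add 169.0.0.0/8 -> H1 at depth 8
  lookup 169.59.0.0: bits 101010010011101100 walk d0:H0→d1:H2→d2:-→d3:-→d4:-→d5:-→d6:-→d7:-→d8:H1→d9:-→d10:-→d11:-→d12:H2→d13:-→d14:-→d15:-→d16:H1→d17:-→d18:- -> H1
  lookup 169.48.0.5: bits 101010010011 walk d0:H0→d1:H2→d2:-→d3:-→d4:-→d5:-→d6:-→d7:-→d8:H1→d9:-→d10:-→d11:-→d12:H2 -> H2
  - 169.48.0.0/12 clear@12
  lookup 136.100.147.229: bits 100010000110010010010011 walk d0:H0→d1:H2→d2:-→d3:-→d4:-→d5:-→d6:-→d7:-→d8:-→d9:-→d10:-→d11:-→d12:-→d13:-→d14:-→d15:-→d16:H2→d17:-→d18:-→d19:-→d20:-→d21:-→d22:-→d23:-→d24:H2 -> H2
  add 169.59.47.14/31 -> H0 at depth 31

== LOOKUPS ==
["H0","H0","H2","H2","H2","H2","H2","H0","H0","H1","H2","H2"]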